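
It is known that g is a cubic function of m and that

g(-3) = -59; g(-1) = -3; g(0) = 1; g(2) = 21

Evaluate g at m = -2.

Write g(m) = am³ + bm² + cm + d; the 4 given values yield a linear system in the 4 coefficients.
Solving, g(m) = 2m³ + 2m + 1.
Then g(-2) = -19.

-19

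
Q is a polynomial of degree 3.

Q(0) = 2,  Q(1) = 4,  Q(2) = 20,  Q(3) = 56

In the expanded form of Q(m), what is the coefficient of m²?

4

Write Q(m) = am³ + bm² + cm + d; the 4 given values yield a linear system in the 4 coefficients.
Solving, Q(m) = m³ + 4m² - 3m + 2.
The coefficient of m² is 4.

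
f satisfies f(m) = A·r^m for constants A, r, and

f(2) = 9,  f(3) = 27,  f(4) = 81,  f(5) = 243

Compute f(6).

Consecutive ratio: 27/9 = 3, and 81/27 = 3, so r = 3.
Then A·3^2 = 9 gives A = 1, and f(m) = 1·3^m.
f(6) = 1·3^6 = 729.

729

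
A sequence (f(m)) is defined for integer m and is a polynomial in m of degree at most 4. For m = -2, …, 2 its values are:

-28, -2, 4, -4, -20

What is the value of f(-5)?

-286

First differences: 26, 6, -8, -16. Second differences: -20, -14, -8. Third differences: 6, 6.
Level-3 differences are constant, so f has degree 3.
Fitting a degree-3 polynomial gives f(m) = m³ - 7m² - 2m + 4.
Then f(-5) = -286.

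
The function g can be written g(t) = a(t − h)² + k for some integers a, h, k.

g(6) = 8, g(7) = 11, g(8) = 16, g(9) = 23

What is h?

5

First differences 3, 5, 7; second difference 2 = 2a, so a = 1.
Expanding, the t-coefficient is −2ah = -2h; matching it to the data gives h = 5, and then k = 7.
So g(t) = 1(t − 5)² + 7.
Hence h = 5.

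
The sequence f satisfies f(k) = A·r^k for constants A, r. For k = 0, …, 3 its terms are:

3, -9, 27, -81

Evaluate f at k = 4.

243

Consecutive ratio: -9/3 = -3, and 27/(-9) = -3, so r = -3.
Then A·(-3)^0 = 3 gives A = 3, and f(k) = 3·(-3)^k.
f(4) = 3·(-3)^4 = 243.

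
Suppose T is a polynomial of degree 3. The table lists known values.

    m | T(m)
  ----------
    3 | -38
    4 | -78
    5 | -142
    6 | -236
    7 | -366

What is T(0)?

Write T(m) = am³ + bm² + cm + d; the 5 given values yield a linear system in the 4 coefficients.
Solving, T(m) = -m³ - 3m - 2.
The constant term is T(0) = -2.

-2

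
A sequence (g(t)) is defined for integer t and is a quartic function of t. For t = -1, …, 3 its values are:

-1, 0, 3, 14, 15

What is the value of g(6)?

Write g(t) = at^4 + bt³ + ct² + dt + e; the 5 given values yield a linear system in the 5 coefficients.
Solving, g(t) = -t^4 + 3t³ + 2t² - t.
Then g(6) = -582.

-582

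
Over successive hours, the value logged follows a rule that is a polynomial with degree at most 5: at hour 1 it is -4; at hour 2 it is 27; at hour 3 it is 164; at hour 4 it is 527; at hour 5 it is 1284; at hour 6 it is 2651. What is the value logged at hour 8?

Write the value at m as T(m).
First differences: 31, 137, 363, 757, 1367. Second differences: 106, 226, 394, 610. Third differences: 120, 168, 216. Fourth differences: 48, 48.
Level-4 differences are constant, so T has degree 4.
Fitting a degree-4 polynomial gives T(m) = 2m^4 + 3m² - 8m - 1.
Then T(8) = 8319.

8319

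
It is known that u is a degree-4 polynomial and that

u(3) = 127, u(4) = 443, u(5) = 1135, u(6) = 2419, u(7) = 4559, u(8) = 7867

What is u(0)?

-5

First differences: 316, 692, 1284, 2140, 3308. Second differences: 376, 592, 856, 1168. Third differences: 216, 264, 312. Fourth differences: 48, 48.
Level-4 differences are constant, so u has degree 4.
Fitting a degree-4 polynomial gives u(k) = 2k^4 - 6k² + 8k - 5.
The constant term is u(0) = -5.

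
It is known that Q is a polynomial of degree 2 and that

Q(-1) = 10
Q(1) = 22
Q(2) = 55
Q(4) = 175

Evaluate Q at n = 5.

Write Q(n) = an² + bn + c; the 4 given values yield a linear system in the 3 coefficients.
Solving, Q(n) = 9n² + 6n + 7.
Then Q(5) = 262.

262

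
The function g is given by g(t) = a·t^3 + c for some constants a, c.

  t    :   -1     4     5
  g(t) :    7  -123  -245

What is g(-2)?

21

From g(-1) = 7 and g(4) = -123: -1a + c = 7 and 64a + c = -123.
Subtracting: 65a = -130, so a = -2; then c = 7 − (-2)·(-1) = 5.
So g(t) = -2t³ + 5, and g(-2) = 21.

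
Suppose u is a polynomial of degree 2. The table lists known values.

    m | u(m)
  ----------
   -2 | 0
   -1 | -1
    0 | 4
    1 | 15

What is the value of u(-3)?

First differences: -1, 5, 11. Second differences: 6, 6.
Level-2 differences are constant, so u has degree 2.
Fitting a degree-2 polynomial gives u(m) = 3m² + 8m + 4.
Then u(-3) = 7.

7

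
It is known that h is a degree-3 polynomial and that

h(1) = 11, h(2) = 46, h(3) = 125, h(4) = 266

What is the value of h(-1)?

1

Write h(k) = ak³ + bk² + ck + d; the 4 given values yield a linear system in the 4 coefficients.
Solving, h(k) = 3k³ + 4k² + 2k + 2.
Then h(-1) = 1.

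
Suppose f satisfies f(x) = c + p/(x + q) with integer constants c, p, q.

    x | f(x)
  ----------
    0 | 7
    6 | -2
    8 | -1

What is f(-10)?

2

(f(x) − c)(x + q) = p for each data point; the three points give a linear system in c and q, then p follows.
Solving: c = 1, q = -2, p = -12, so f(x) = 1 − 12/(x − 2).
Then f(-10) = 1 − 12/(-12) = 2.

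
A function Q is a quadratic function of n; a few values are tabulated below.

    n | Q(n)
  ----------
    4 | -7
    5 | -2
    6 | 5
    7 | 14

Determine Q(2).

-11

First differences: 5, 7, 9. Second differences: 2, 2.
Level-2 differences are constant, so Q has degree 2.
Fitting a degree-2 polynomial gives Q(n) = n² - 4n - 7.
Then Q(2) = -11.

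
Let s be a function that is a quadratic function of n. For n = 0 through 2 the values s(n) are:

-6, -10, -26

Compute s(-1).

Write s(n) = an² + bn + c; the 3 given values yield a linear system in the 3 coefficients.
Solving, s(n) = -6n² + 2n - 6.
Then s(-1) = -14.

-14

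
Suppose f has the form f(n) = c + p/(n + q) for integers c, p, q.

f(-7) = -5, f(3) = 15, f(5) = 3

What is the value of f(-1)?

(f(n) − c)(n + q) = p for each data point; the three points give a linear system in c and q, then p follows.
Solving: c = -3, q = -2, p = 18, so f(n) = -3 + 18/(n − 2).
Then f(-1) = -3 + 18/(-3) = -9.

-9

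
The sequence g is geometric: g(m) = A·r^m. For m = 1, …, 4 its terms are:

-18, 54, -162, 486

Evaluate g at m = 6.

4374

Consecutive ratio: 54/(-18) = -3, and -162/54 = -3, so r = -3.
Then A·(-3)^1 = -18 gives A = 6, and g(m) = 6·(-3)^m.
g(6) = 6·(-3)^6 = 4374.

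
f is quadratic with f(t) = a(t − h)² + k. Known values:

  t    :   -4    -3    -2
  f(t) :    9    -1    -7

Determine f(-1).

-9

First differences -10, -6; second difference 4 = 2a, so a = 2.
Expanding, the t-coefficient is −2ah = -4h; matching it to the data gives h = -1, and then k = -9.
So f(t) = 2(t + 1)² − 9.
f(-1) = 2·0² − 9 = -9.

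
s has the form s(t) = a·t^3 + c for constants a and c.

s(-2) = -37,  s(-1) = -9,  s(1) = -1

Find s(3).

From s(-2) = -37 and s(-1) = -9: -8a + c = -37 and -1a + c = -9.
Subtracting: 7a = 28, so a = 4; then c = -37 − 4·(-8) = -5.
So s(t) = 4t³ − 5, and s(3) = 103.

103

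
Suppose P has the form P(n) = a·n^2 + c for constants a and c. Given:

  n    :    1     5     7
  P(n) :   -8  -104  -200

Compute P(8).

-260

From P(1) = -8 and P(5) = -104: 1a + c = -8 and 25a + c = -104.
Subtracting: 24a = -96, so a = -4; then c = -8 − (-4)·1 = -4.
So P(n) = -4n² − 4, and P(8) = -260.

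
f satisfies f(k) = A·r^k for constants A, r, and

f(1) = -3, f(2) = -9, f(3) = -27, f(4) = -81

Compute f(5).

Consecutive ratio: -9/(-3) = 3, and -27/(-9) = 3, so r = 3.
Then A·3^1 = -3 gives A = -1, and f(k) = -1·3^k.
f(5) = -1·3^5 = -243.

-243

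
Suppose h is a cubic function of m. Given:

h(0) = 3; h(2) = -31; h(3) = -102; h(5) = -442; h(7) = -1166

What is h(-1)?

2

Write h(m) = am³ + bm² + cm + d; the 5 given values yield a linear system in the 4 coefficients.
Solving, h(m) = -3m³ - 3m² + m + 3.
Then h(-1) = 2.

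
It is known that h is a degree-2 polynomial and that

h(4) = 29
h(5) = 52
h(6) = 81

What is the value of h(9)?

Write h(m) = am² + bm + c; the 3 given values yield a linear system in the 3 coefficients.
Solving, h(m) = 3m² - 4m - 3.
Then h(9) = 204.

204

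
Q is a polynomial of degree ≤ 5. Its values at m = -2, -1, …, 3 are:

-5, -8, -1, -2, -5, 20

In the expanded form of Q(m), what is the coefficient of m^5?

0

First differences: -3, 7, -1, -3, 25. Second differences: 10, -8, -2, 28. Third differences: -18, 6, 30. Fourth differences: 24, 24.
Level-4 differences are constant, so Q has degree 4.
Fitting a degree-4 polynomial gives Q(m) = m^4 - m³ - 5m² + 4m - 1.
The coefficient of m^5 is 0.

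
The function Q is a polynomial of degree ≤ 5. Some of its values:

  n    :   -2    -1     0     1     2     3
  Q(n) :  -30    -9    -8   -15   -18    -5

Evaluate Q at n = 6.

First differences: 21, 1, -7, -3, 13. Second differences: -20, -8, 4, 16. Third differences: 12, 12, 12.
Level-3 differences are constant, so Q has degree 3.
Fitting a degree-3 polynomial gives Q(n) = 2n³ - 4n² - 5n - 8.
Then Q(6) = 250.

250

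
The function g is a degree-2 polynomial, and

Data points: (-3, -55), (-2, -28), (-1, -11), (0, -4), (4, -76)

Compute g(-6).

Write g(m) = am² + bm + c; the 5 given values yield a linear system in the 3 coefficients.
Solving, g(m) = -5m² + 2m - 4.
Then g(-6) = -196.

-196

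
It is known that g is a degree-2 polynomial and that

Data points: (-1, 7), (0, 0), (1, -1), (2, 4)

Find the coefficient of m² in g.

Write g(m) = am² + bm + c; the 4 given values yield a linear system in the 3 coefficients.
Solving, g(m) = 3m² - 4m.
The coefficient of m² is 3.

3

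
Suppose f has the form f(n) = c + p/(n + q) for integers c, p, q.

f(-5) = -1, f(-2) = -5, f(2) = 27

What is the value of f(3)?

15

(f(n) − c)(n + q) = p for each data point; the three points give a linear system in c and q, then p follows.
Solving: c = 3, q = -1, p = 24, so f(n) = 3 + 24/(n − 1).
Then f(3) = 3 + 24/2 = 15.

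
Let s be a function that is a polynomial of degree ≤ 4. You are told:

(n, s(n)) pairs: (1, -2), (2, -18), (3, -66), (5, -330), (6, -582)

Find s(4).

-164

Write s(n) = an^4 + bn³ + cn² + dn + e; the 5 given values yield a linear system in the 5 coefficients.
Solving, the leading coefficient vanishes, and s(n) = -3n³ + 2n² - n.
Then s(4) = -164.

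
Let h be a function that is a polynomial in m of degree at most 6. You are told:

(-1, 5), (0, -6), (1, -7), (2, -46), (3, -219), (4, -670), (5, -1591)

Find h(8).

First differences: -11, -1, -39, -173, -451, -921. Second differences: 10, -38, -134, -278, -470. Third differences: -48, -96, -144, -192. Fourth differences: -48, -48, -48.
Level-4 differences are constant, so h has degree 4.
Fitting a degree-4 polynomial gives h(m) = -2m^4 - 4m³ + 7m² - 2m - 6.
Then h(8) = -9814.

-9814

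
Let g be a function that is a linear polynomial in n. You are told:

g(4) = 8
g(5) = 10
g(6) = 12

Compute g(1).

2

First differences: 2, 2.
Level-1 differences are constant, so g has degree 1.
Fitting a degree-1 polynomial gives g(n) = 2n.
Then g(1) = 2.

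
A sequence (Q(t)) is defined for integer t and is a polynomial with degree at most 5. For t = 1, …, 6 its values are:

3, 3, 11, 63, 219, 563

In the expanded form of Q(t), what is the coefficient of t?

4

First differences: 0, 8, 52, 156, 344. Second differences: 8, 44, 104, 188. Third differences: 36, 60, 84. Fourth differences: 24, 24.
Level-4 differences are constant, so Q has degree 4.
Fitting a degree-4 polynomial gives Q(t) = t^4 - 4t³ + 3t² + 4t - 1.
The coefficient of t is 4.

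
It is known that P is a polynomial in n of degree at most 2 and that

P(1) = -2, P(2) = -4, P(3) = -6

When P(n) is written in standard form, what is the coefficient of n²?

First differences: -2, -2.
Level-1 differences are constant, so P has degree 1.
Fitting a degree-1 polynomial gives P(n) = -2n.
The coefficient of n² is 0.

0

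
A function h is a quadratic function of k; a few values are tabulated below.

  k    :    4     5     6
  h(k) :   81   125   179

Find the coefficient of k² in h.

5

Write h(k) = ak² + bk + c; the 3 given values yield a linear system in the 3 coefficients.
Solving, h(k) = 5k² - k + 5.
The coefficient of k² is 5.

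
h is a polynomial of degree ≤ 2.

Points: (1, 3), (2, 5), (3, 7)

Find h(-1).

First differences: 2, 2.
Level-1 differences are constant, so h has degree 1.
Fitting a degree-1 polynomial gives h(x) = 2x + 1.
Then h(-1) = -1.

-1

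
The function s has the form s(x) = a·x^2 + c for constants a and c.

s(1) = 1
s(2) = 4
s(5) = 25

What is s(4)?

From s(1) = 1 and s(2) = 4: 1a + c = 1 and 4a + c = 4.
Subtracting: 3a = 3, so a = 1; then c = 1 − 1·1 = 0.
So s(x) = 1x² + 0, and s(4) = 16.

16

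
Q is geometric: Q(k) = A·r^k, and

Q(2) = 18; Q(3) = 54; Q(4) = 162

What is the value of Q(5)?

Consecutive ratio: 54/18 = 3, and 162/54 = 3, so r = 3.
Then A·3^2 = 18 gives A = 2, and Q(k) = 2·3^k.
Q(5) = 2·3^5 = 486.

486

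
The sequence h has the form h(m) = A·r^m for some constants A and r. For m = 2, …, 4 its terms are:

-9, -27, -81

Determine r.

Consecutive ratio: -27/(-9) = 3, and -81/(-27) = 3, so r = 3.
Then A·3^2 = -9 gives A = -1, and h(m) = -1·3^m.

3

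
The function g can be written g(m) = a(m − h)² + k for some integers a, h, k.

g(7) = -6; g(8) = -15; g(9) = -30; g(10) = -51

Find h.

First differences -9, -15, -21; second difference -6 = 2a, so a = -3.
Expanding, the m-coefficient is −2ah = 6h; matching it to the data gives h = 6, and then k = -3.
So g(m) = -3(m − 6)² − 3.
Hence h = 6.

6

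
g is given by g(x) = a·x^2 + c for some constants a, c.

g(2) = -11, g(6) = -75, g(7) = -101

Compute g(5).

From g(2) = -11 and g(6) = -75: 4a + c = -11 and 36a + c = -75.
Subtracting: 32a = -64, so a = -2; then c = -11 − (-2)·4 = -3.
So g(x) = -2x² − 3, and g(5) = -53.

-53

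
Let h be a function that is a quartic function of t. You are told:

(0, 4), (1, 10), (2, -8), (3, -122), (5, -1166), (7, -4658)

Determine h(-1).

-2

Write h(t) = at^4 + bt³ + ct² + dt + e; the 6 given values yield a linear system in the 5 coefficients.
Solving, h(t) = -2t^4 + 2t² + 6t + 4.
Then h(-1) = -2.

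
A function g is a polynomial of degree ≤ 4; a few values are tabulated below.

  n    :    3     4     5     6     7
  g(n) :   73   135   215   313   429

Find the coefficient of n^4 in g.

Write g(n) = an^4 + bn³ + cn² + dn + e; the 5 given values yield a linear system in the 5 coefficients.
Solving, the top 2 coefficients vanish, and g(n) = 9n² - n - 5.
The coefficient of n^4 is 0.

0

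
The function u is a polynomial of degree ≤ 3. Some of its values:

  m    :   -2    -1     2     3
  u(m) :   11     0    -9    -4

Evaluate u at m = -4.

45

Write u(m) = am³ + bm² + cm + d; the 4 given values yield a linear system in the 4 coefficients.
Solving, the leading coefficient vanishes, and u(m) = 2m² - 5m - 7.
Then u(-4) = 45.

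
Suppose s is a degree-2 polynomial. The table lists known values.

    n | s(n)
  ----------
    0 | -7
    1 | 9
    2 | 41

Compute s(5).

233

Write s(n) = an² + bn + c; the 3 given values yield a linear system in the 3 coefficients.
Solving, s(n) = 8n² + 8n - 7.
Then s(5) = 233.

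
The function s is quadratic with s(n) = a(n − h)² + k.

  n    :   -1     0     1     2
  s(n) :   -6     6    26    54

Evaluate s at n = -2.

-10

First differences 12, 20, 28; second difference 8 = 2a, so a = 4.
Expanding, the n-coefficient is −2ah = -8h; matching it to the data gives h = -2, and then k = -10.
So s(n) = 4(n + 2)² − 10.
s(-2) = 4·0² − 10 = -10.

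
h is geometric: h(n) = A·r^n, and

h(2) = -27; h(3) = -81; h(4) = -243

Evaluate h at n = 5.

-729

Consecutive ratio: -81/(-27) = 3, and -243/(-81) = 3, so r = 3.
Then A·3^2 = -27 gives A = -3, and h(n) = -3·3^n.
h(5) = -3·3^5 = -729.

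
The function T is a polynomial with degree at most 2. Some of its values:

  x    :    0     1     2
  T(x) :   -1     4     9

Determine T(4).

Write T(x) = ax² + bx + c; the 3 given values yield a linear system in the 3 coefficients.
Solving, the leading coefficient vanishes, and T(x) = 5x - 1.
Then T(4) = 19.

19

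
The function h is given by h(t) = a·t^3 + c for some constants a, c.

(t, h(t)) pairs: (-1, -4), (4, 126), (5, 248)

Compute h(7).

From h(-1) = -4 and h(4) = 126: -1a + c = -4 and 64a + c = 126.
Subtracting: 65a = 130, so a = 2; then c = -4 − 2·(-1) = -2.
So h(t) = 2t³ − 2, and h(7) = 684.

684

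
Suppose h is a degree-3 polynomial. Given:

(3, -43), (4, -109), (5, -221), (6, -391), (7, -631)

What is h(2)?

First differences: -66, -112, -170, -240. Second differences: -46, -58, -70. Third differences: -12, -12.
Level-3 differences are constant, so h has degree 3.
Fitting a degree-3 polynomial gives h(n) = -2n³ + n² + n - 1.
Then h(2) = -11.

-11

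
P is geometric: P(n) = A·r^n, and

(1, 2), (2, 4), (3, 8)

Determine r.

Consecutive ratio: 4/2 = 2, and 8/4 = 2, so r = 2.
Then A·2^1 = 2 gives A = 1, and P(n) = 1·2^n.

2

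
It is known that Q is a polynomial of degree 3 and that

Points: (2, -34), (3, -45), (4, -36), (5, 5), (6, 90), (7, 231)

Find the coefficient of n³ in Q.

First differences: -11, 9, 41, 85, 141. Second differences: 20, 32, 44, 56. Third differences: 12, 12, 12.
Level-3 differences are constant, so Q has degree 3.
Fitting a degree-3 polynomial gives Q(n) = 2n³ - 8n² - 9n.
The coefficient of n³ is 2.

2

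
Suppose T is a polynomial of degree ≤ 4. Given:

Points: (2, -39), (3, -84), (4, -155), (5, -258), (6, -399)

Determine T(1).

-14

First differences: -45, -71, -103, -141. Second differences: -26, -32, -38. Third differences: -6, -6.
Level-3 differences are constant, so T has degree 3.
Fitting a degree-3 polynomial gives T(t) = -t³ - 4t² - 6t - 3.
Then T(1) = -14.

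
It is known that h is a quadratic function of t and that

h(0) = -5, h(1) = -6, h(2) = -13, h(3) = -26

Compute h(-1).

-10

First differences: -1, -7, -13. Second differences: -6, -6.
Level-2 differences are constant, so h has degree 2.
Fitting a degree-2 polynomial gives h(t) = -3t² + 2t - 5.
Then h(-1) = -10.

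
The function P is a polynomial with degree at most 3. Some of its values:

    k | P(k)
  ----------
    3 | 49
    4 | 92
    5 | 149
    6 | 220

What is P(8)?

404

First differences: 43, 57, 71. Second differences: 14, 14.
Level-2 differences are constant, so P has degree 2.
Fitting a degree-2 polynomial gives P(k) = 7k² - 6k + 4.
Then P(8) = 404.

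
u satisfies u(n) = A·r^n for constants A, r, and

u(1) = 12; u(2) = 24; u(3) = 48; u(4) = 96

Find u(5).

Consecutive ratio: 24/12 = 2, and 48/24 = 2, so r = 2.
Then A·2^1 = 12 gives A = 6, and u(n) = 6·2^n.
u(5) = 6·2^5 = 192.

192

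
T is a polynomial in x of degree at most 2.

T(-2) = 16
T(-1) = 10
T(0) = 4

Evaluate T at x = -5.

Write T(x) = ax² + bx + c; the 3 given values yield a linear system in the 3 coefficients.
Solving, the leading coefficient vanishes, and T(x) = -6x + 4.
Then T(-5) = 34.

34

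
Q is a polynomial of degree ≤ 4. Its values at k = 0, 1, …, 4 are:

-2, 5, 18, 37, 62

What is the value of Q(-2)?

2

First differences: 7, 13, 19, 25. Second differences: 6, 6, 6.
Level-2 differences are constant, so Q has degree 2.
Fitting a degree-2 polynomial gives Q(k) = 3k² + 4k - 2.
Then Q(-2) = 2.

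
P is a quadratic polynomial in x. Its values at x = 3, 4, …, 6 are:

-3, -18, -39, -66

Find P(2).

6

First differences: -15, -21, -27. Second differences: -6, -6.
Level-2 differences are constant, so P has degree 2.
Fitting a degree-2 polynomial gives P(x) = -3x² + 6x + 6.
Then P(2) = 6.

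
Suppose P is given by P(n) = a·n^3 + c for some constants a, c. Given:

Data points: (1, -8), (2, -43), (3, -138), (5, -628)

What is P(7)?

-1718

From P(1) = -8 and P(2) = -43: 1a + c = -8 and 8a + c = -43.
Subtracting: 7a = -35, so a = -5; then c = -8 − (-5)·1 = -3.
So P(n) = -5n³ − 3, and P(7) = -1718.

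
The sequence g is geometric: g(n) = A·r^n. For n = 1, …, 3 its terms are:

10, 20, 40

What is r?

Consecutive ratio: 20/10 = 2, and 40/20 = 2, so r = 2.
Then A·2^1 = 10 gives A = 5, and g(n) = 5·2^n.

2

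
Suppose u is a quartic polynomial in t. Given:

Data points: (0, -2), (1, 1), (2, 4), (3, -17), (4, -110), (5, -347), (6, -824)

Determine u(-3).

-131

First differences: 3, 3, -21, -93, -237, -477. Second differences: 0, -24, -72, -144, -240. Third differences: -24, -48, -72, -96. Fourth differences: -24, -24, -24.
Level-4 differences are constant, so u has degree 4.
Fitting a degree-4 polynomial gives u(t) = -t^4 + 2t³ + t² + t - 2.
Then u(-3) = -131.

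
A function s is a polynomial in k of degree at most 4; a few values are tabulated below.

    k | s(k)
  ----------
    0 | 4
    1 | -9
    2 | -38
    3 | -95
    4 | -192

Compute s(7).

-843

First differences: -13, -29, -57, -97. Second differences: -16, -28, -40. Third differences: -12, -12.
Level-3 differences are constant, so s has degree 3.
Fitting a degree-3 polynomial gives s(k) = -2k³ - 2k² - 9k + 4.
Then s(7) = -843.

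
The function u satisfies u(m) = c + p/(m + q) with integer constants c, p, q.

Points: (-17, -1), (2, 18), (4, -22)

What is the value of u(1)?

(u(m) − c)(m + q) = p for each data point; the three points give a linear system in c and q, then p follows.
Solving: c = -2, q = -3, p = -20, so u(m) = -2 − 20/(m − 3).
Then u(1) = -2 − 20/(-2) = 8.

8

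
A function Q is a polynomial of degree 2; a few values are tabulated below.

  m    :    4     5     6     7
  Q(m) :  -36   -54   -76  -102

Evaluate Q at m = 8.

First differences: -18, -22, -26. Second differences: -4, -4.
Level-2 differences are constant, so Q has degree 2.
Fitting a degree-2 polynomial gives Q(m) = -2m² - 4.
Then Q(8) = -132.

-132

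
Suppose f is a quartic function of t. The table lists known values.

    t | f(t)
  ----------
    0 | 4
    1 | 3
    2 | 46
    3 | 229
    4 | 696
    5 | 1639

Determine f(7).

First differences: -1, 43, 183, 467, 943. Second differences: 44, 140, 284, 476. Third differences: 96, 144, 192. Fourth differences: 48, 48.
Level-4 differences are constant, so f has degree 4.
Fitting a degree-4 polynomial gives f(t) = 2t^4 + 4t³ - 4t² - 3t + 4.
Then f(7) = 5961.

5961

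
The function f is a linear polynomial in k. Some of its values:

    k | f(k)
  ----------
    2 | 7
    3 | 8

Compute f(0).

Write f(k) = ak + b; the 2 given values yield a linear system in the 2 coefficients.
Solving, f(k) = k + 5.
Then f(0) = 5.

5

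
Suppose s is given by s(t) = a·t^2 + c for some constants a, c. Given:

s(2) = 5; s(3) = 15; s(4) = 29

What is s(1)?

From s(2) = 5 and s(3) = 15: 4a + c = 5 and 9a + c = 15.
Subtracting: 5a = 10, so a = 2; then c = 5 − 2·4 = -3.
So s(t) = 2t² − 3, and s(1) = -1.

-1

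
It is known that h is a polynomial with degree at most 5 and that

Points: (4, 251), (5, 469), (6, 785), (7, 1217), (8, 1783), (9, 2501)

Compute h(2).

First differences: 218, 316, 432, 566, 718. Second differences: 98, 116, 134, 152. Third differences: 18, 18, 18.
Level-3 differences are constant, so h has degree 3.
Fitting a degree-3 polynomial gives h(k) = 3k³ + 4k² - k - 1.
Then h(2) = 37.

37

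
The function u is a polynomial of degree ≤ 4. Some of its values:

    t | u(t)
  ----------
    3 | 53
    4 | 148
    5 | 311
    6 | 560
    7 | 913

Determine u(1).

First differences: 95, 163, 249, 353. Second differences: 68, 86, 104. Third differences: 18, 18.
Level-3 differences are constant, so u has degree 3.
Fitting a degree-3 polynomial gives u(t) = 3t³ - 2t² - 2t - 4.
Then u(1) = -5.

-5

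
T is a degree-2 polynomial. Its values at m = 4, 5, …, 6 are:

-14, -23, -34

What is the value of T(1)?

1

Write T(m) = am² + bm + c; the 3 given values yield a linear system in the 3 coefficients.
Solving, T(m) = -m² + 2.
Then T(1) = 1.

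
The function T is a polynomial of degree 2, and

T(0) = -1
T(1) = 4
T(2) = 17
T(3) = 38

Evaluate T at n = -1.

2

First differences: 5, 13, 21. Second differences: 8, 8.
Level-2 differences are constant, so T has degree 2.
Fitting a degree-2 polynomial gives T(n) = 4n² + n - 1.
Then T(-1) = 2.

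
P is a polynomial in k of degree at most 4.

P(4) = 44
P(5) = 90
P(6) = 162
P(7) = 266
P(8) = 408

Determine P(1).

2

First differences: 46, 72, 104, 142. Second differences: 26, 32, 38. Third differences: 6, 6.
Level-3 differences are constant, so P has degree 3.
Fitting a degree-3 polynomial gives P(k) = k³ - 2k² + 3k.
Then P(1) = 2.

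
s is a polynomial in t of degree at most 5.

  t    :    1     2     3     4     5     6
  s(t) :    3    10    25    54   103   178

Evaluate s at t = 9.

619

Write s(t) = at^5 + bt^4 + ct³ + dt² + et + p; the 6 given values yield a linear system in the 6 coefficients.
Solving, the top 2 coefficients vanish, and s(t) = t³ - 2t² + 6t - 2.
Then s(9) = 619.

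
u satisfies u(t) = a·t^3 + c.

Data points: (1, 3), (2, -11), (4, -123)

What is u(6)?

-427

From u(1) = 3 and u(2) = -11: 1a + c = 3 and 8a + c = -11.
Subtracting: 7a = -14, so a = -2; then c = 3 − (-2)·1 = 5.
So u(t) = -2t³ + 5, and u(6) = -427.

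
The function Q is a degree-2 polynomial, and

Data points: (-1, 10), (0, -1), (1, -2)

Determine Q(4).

Write Q(x) = ax² + bx + c; the 3 given values yield a linear system in the 3 coefficients.
Solving, Q(x) = 5x² - 6x - 1.
Then Q(4) = 55.

55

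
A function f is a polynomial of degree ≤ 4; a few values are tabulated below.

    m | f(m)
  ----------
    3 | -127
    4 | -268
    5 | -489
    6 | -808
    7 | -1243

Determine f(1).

-13

First differences: -141, -221, -319, -435. Second differences: -80, -98, -116. Third differences: -18, -18.
Level-3 differences are constant, so f has degree 3.
Fitting a degree-3 polynomial gives f(m) = -3m³ - 4m² - 2m - 4.
Then f(1) = -13.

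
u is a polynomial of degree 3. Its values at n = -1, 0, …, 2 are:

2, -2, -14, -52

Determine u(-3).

Write u(n) = an³ + bn² + cn + d; the 4 given values yield a linear system in the 4 coefficients.
Solving, u(n) = -3n³ - 4n² - 5n - 2.
Then u(-3) = 58.

58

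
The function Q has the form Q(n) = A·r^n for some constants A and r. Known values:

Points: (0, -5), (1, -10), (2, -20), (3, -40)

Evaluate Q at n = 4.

-80

Consecutive ratio: -10/(-5) = 2, and -20/(-10) = 2, so r = 2.
Then A·2^0 = -5 gives A = -5, and Q(n) = -5·2^n.
Q(4) = -5·2^4 = -80.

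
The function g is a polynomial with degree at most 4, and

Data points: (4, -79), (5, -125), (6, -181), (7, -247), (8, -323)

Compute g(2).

First differences: -46, -56, -66, -76. Second differences: -10, -10, -10.
Level-2 differences are constant, so g has degree 2.
Fitting a degree-2 polynomial gives g(n) = -5n² - n + 5.
Then g(2) = -17.

-17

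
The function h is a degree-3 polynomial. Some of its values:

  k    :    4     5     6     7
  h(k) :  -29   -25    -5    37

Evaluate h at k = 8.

Write h(k) = ak³ + bk² + ck + d; the 4 given values yield a linear system in the 4 coefficients.
Solving, h(k) = k³ - 7k² + 6k - 5.
Then h(8) = 107.

107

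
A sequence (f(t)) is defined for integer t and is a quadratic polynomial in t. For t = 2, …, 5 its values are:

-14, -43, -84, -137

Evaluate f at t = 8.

First differences: -29, -41, -53. Second differences: -12, -12.
Level-2 differences are constant, so f has degree 2.
Fitting a degree-2 polynomial gives f(t) = -6t² + t + 8.
Then f(8) = -368.

-368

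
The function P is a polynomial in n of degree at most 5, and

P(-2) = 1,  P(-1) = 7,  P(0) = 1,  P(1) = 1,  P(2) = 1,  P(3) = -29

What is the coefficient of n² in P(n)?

4

First differences: 6, -6, 0, 0, -30. Second differences: -12, 6, 0, -30. Third differences: 18, -6, -30. Fourth differences: -24, -24.
Level-4 differences are constant, so P has degree 4.
Fitting a degree-4 polynomial gives P(n) = -n^4 + n³ + 4n² - 4n + 1.
The coefficient of n² is 4.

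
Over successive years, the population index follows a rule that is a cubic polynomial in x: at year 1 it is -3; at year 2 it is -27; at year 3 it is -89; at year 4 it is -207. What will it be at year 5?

-399

Write the value at x as s(x).
Write s(x) = ax³ + bx² + cx + d; the 4 given values yield a linear system in the 4 coefficients.
Solving, s(x) = -3x³ - x² + 1.
Then s(5) = -399.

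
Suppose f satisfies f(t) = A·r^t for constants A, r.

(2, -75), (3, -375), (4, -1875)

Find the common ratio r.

Consecutive ratio: -375/(-75) = 5, and -1875/(-375) = 5, so r = 5.
Then A·5^2 = -75 gives A = -3, and f(t) = -3·5^t.

5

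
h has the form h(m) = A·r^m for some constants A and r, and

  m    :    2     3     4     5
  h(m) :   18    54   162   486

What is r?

3

Consecutive ratio: 54/18 = 3, and 162/54 = 3, so r = 3.
Then A·3^2 = 18 gives A = 2, and h(m) = 2·3^m.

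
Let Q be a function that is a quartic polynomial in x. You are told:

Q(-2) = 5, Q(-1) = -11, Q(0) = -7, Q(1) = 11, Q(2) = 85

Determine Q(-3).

Write Q(x) = ax^4 + bx³ + cx² + dx + e; the 5 given values yield a linear system in the 5 coefficients.
Solving, Q(x) = 2x^4 + 3x³ + 5x² + 8x - 7.
Then Q(-3) = 95.

95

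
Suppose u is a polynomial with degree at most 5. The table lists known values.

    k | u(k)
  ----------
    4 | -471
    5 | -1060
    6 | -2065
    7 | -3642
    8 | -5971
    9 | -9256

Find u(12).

-27247

First differences: -589, -1005, -1577, -2329, -3285. Second differences: -416, -572, -752, -956. Third differences: -156, -180, -204. Fourth differences: -24, -24.
Level-4 differences are constant, so u has degree 4.
Fitting a degree-4 polynomial gives u(k) = -k^4 - 4k³ + 3k² - 3k + 5.
Then u(12) = -27247.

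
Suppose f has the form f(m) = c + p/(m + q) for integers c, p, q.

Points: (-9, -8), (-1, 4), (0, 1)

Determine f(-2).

(f(m) − c)(m + q) = p for each data point; the three points give a linear system in c and q, then p follows.
Solving: c = -5, q = 3, p = 18, so f(m) = -5 + 18/(m + 3).
Then f(-2) = -5 + 18/1 = 13.

13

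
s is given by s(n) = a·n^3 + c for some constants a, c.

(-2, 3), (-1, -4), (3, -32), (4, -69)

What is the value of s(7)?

-348

From s(-2) = 3 and s(-1) = -4: -8a + c = 3 and -1a + c = -4.
Subtracting: 7a = -7, so a = -1; then c = 3 − (-1)·(-8) = -5.
So s(n) = -1n³ − 5, and s(7) = -348.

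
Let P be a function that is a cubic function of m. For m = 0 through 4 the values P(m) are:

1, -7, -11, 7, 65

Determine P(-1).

Write P(m) = am³ + bm² + cm + d; the 5 given values yield a linear system in the 4 coefficients.
Solving, P(m) = 3m³ - 7m² - 4m + 1.
Then P(-1) = -5.

-5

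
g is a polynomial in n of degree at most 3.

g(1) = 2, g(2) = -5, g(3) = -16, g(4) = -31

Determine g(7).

First differences: -7, -11, -15. Second differences: -4, -4.
Level-2 differences are constant, so g has degree 2.
Fitting a degree-2 polynomial gives g(n) = -2n² - n + 5.
Then g(7) = -100.

-100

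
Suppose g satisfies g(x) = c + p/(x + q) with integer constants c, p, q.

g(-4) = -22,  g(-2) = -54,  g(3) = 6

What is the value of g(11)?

(g(x) − c)(x + q) = p for each data point; the three points give a linear system in c and q, then p follows.
Solving: c = -6, q = 1, p = 48, so g(x) = -6 + 48/(x + 1).
Then g(11) = -6 + 48/12 = -2.

-2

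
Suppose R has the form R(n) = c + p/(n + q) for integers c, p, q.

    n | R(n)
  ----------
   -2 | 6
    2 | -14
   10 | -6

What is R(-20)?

-3

(R(n) − c)(n + q) = p for each data point; the three points give a linear system in c and q, then p follows.
Solving: c = -4, q = 0, p = -20, so R(n) = -4 − 20/(n + 0).
Then R(-20) = -4 − 20/(-20) = -3.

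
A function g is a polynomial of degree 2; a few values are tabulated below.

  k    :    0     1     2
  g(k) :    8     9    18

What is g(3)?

35

Write g(k) = ak² + bk + c; the 3 given values yield a linear system in the 3 coefficients.
Solving, g(k) = 4k² - 3k + 8.
Then g(3) = 35.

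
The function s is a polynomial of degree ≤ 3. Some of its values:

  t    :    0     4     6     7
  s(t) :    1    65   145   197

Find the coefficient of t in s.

0

Write s(t) = at³ + bt² + ct + d; the 4 given values yield a linear system in the 4 coefficients.
Solving, the leading coefficient vanishes, and s(t) = 4t² + 1.
The coefficient of t is 0.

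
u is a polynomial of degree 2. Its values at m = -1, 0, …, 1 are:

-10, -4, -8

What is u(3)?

Write u(m) = am² + bm + c; the 3 given values yield a linear system in the 3 coefficients.
Solving, u(m) = -5m² + m - 4.
Then u(3) = -46.

-46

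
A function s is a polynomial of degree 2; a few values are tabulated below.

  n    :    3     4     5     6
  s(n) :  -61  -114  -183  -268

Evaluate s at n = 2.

Write s(n) = an² + bn + c; the 4 given values yield a linear system in the 3 coefficients.
Solving, s(n) = -8n² + 3n + 2.
Then s(2) = -24.

-24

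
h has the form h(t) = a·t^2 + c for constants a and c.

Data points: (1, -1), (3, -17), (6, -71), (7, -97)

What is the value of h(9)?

From h(1) = -1 and h(3) = -17: 1a + c = -1 and 9a + c = -17.
Subtracting: 8a = -16, so a = -2; then c = -1 − (-2)·1 = 1.
So h(t) = -2t² + 1, and h(9) = -161.

-161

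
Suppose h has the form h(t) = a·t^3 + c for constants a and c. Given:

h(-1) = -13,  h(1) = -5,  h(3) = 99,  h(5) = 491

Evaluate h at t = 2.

From h(-1) = -13 and h(1) = -5: -1a + c = -13 and 1a + c = -5.
Subtracting: 2a = 8, so a = 4; then c = -13 − 4·(-1) = -9.
So h(t) = 4t³ − 9, and h(2) = 23.

23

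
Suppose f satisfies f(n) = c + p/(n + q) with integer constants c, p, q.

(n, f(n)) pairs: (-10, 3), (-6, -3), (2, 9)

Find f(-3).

24

(f(n) − c)(n + q) = p for each data point; the three points give a linear system in c and q, then p follows.
Solving: c = 6, q = 4, p = 18, so f(n) = 6 + 18/(n + 4).
Then f(-3) = 6 + 18/1 = 24.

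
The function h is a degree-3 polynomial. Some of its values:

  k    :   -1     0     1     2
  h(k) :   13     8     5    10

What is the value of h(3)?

29

Write h(k) = ak³ + bk² + ck + d; the 4 given values yield a linear system in the 4 coefficients.
Solving, h(k) = k³ + k² - 5k + 8.
Then h(3) = 29.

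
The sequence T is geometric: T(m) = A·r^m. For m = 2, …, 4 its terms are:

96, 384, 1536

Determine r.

4

Consecutive ratio: 384/96 = 4, and 1536/384 = 4, so r = 4.
Then A·4^2 = 96 gives A = 6, and T(m) = 6·4^m.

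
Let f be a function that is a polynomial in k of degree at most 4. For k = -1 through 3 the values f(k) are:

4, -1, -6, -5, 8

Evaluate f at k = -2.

First differences: -5, -5, 1, 13. Second differences: 0, 6, 12. Third differences: 6, 6.
Level-3 differences are constant, so f has degree 3.
Fitting a degree-3 polynomial gives f(k) = k³ - 6k - 1.
Then f(-2) = 3.

3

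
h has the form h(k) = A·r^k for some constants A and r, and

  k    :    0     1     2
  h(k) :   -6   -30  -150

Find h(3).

Consecutive ratio: -30/(-6) = 5, and -150/(-30) = 5, so r = 5.
Then A·5^0 = -6 gives A = -6, and h(k) = -6·5^k.
h(3) = -6·5^3 = -750.

-750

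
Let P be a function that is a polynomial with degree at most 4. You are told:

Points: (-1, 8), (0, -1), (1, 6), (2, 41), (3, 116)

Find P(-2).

First differences: -9, 7, 35, 75. Second differences: 16, 28, 40. Third differences: 12, 12.
Level-3 differences are constant, so P has degree 3.
Fitting a degree-3 polynomial gives P(x) = 2x³ + 8x² - 3x - 1.
Then P(-2) = 21.

21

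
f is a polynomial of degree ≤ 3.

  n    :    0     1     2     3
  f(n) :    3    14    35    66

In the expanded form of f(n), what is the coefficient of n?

6

First differences: 11, 21, 31. Second differences: 10, 10.
Level-2 differences are constant, so f has degree 2.
Fitting a degree-2 polynomial gives f(n) = 5n² + 6n + 3.
The coefficient of n is 6.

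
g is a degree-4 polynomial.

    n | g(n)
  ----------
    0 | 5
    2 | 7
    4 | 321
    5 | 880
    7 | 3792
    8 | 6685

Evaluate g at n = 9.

Write g(n) = an^4 + bn³ + cn² + dn + e; the 6 given values yield a linear system in the 5 coefficients.
Solving, g(n) = 2n^4 - 3n³ + n² - 5n + 5.
Then g(9) = 10976.

10976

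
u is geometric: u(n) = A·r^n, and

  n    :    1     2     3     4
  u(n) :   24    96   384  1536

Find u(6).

Consecutive ratio: 96/24 = 4, and 384/96 = 4, so r = 4.
Then A·4^1 = 24 gives A = 6, and u(n) = 6·4^n.
u(6) = 6·4^6 = 24576.

24576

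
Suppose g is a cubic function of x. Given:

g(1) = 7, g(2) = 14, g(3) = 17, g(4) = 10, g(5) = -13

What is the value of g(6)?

First differences: 7, 3, -7, -23. Second differences: -4, -10, -16. Third differences: -6, -6.
Level-3 differences are constant, so g has degree 3.
Fitting a degree-3 polynomial gives g(x) = -x³ + 4x² + 2x + 2.
Then g(6) = -58.

-58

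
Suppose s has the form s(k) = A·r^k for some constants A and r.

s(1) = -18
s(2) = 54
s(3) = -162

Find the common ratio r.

Consecutive ratio: 54/(-18) = -3, and -162/54 = -3, so r = -3.
Then A·(-3)^1 = -18 gives A = 6, and s(k) = 6·(-3)^k.

-3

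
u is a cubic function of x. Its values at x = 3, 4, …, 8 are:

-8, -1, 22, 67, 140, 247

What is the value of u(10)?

First differences: 7, 23, 45, 73, 107. Second differences: 16, 22, 28, 34. Third differences: 6, 6, 6.
Level-3 differences are constant, so u has degree 3.
Fitting a degree-3 polynomial gives u(x) = x³ - 4x² - 2x + 7.
Then u(10) = 587.

587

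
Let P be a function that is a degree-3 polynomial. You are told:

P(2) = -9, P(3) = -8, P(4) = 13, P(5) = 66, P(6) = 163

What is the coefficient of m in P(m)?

3

Write P(m) = am³ + bm² + cm + d; the 5 given values yield a linear system in the 4 coefficients.
Solving, P(m) = 2m³ - 8m² + 3m + 1.
The coefficient of m is 3.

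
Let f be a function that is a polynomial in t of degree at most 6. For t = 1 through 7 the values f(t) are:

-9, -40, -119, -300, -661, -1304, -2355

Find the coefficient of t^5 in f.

0

First differences: -31, -79, -181, -361, -643, -1051. Second differences: -48, -102, -180, -282, -408. Third differences: -54, -78, -102, -126. Fourth differences: -24, -24, -24.
Level-4 differences are constant, so f has degree 4.
Fitting a degree-4 polynomial gives f(t) = -t^4 + t³ - 5t² - 8t + 4.
The coefficient of t^5 is 0.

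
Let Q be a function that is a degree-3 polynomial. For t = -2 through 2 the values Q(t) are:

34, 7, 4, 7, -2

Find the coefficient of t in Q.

3

First differences: -27, -3, 3, -9. Second differences: 24, 6, -12. Third differences: -18, -18.
Level-3 differences are constant, so Q has degree 3.
Fitting a degree-3 polynomial gives Q(t) = -3t³ + 3t² + 3t + 4.
The coefficient of t is 3.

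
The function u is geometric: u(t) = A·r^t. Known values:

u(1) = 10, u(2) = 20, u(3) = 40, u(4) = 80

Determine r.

2

Consecutive ratio: 20/10 = 2, and 40/20 = 2, so r = 2.
Then A·2^1 = 10 gives A = 5, and u(t) = 5·2^t.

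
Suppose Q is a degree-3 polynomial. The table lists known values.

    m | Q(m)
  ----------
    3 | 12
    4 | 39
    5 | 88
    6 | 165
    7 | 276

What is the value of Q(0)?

Write Q(m) = am³ + bm² + cm + d; the 5 given values yield a linear system in the 4 coefficients.
Solving, Q(m) = m³ - m² - 3m + 3.
Then Q(0) = 3.

3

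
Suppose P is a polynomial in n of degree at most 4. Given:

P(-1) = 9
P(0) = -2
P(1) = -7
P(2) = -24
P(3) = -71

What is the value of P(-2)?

First differences: -11, -5, -17, -47. Second differences: 6, -12, -30. Third differences: -18, -18.
Level-3 differences are constant, so P has degree 3.
Fitting a degree-3 polynomial gives P(n) = -3n³ + 3n² - 5n - 2.
Then P(-2) = 44.

44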